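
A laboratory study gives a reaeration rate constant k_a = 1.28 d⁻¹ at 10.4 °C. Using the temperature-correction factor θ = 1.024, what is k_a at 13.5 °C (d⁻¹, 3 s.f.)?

k_a(T₂) = k_a(T₁) · θ^(T₂−T₁) = 1.28 × 1.024^(13.5−10.4)
= 1.28 × 1.024^3.10 = 1.28 × 1.076 = 1.378 d⁻¹.

k_a ≈ 1.38 d⁻¹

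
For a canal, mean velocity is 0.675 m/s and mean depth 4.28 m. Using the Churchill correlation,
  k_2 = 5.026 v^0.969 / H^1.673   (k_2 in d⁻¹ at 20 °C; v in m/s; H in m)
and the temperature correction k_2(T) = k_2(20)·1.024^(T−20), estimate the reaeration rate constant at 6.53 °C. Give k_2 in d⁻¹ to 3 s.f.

k_2(20) = 5.026 × 0.675^0.969 / 4.28^1.673 = 5.026 × 0.6833 / 11.39 = 0.3016 d⁻¹.
k_2(6.53) = 0.3016 × 1.024^(6.53−20) = 0.3016 × 0.7265 = 0.2191 d⁻¹.

k_2 ≈ 0.219 d⁻¹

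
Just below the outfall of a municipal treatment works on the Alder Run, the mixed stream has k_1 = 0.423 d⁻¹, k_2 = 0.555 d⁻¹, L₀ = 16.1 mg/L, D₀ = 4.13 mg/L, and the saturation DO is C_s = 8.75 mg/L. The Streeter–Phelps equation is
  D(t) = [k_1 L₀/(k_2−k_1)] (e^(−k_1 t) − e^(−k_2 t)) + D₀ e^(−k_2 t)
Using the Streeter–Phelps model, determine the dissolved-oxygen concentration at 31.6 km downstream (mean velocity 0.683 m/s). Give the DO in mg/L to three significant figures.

Travel time t = x/v = 31.6 km / (0.683 m/s) = 31600 m / 0.683 m/s = 46270 s = 0.5355 d.
k_1 L₀/(k_2−k_1) = 0.423×16.1/(0.555−0.423) = 6.810/0.1320 = 51.59 mg/L.
e^(−k_1 t) = e^(−0.423×0.5355) = 0.7973; e^(−k_2 t) = e^(−0.555×0.5355) = 0.7429.
D = 51.59 × (0.7973 − 0.7429) + 4.13 × 0.7429 = 2.807 + 3.068 = 5.875 mg/L.
DO = C_s − D = 8.75 − 5.875 = 2.875 mg/L.

DO ≈ 2.87 mg/L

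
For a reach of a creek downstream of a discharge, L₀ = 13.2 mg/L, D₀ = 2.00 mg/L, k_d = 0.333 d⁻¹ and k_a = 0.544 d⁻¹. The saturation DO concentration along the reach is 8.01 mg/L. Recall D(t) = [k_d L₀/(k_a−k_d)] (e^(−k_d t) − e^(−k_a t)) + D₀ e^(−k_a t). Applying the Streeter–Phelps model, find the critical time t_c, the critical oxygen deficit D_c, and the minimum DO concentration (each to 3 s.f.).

t_c = [1/(k_a−k_d)] ln[(k_a/k_d)(1 − D₀(k_a−k_d)/(k_d L₀))]
= [1/(0.544−0.333)] ln[(0.544/0.333)(1 − 2.00×0.2110/(0.333×13.2))]
= (1/0.2110) ln[1.634 × 0.9040] = 4.739 × ln(1.477) = 4.739 × 0.3899 = 1.848 d.
L(t_c) = L₀ e^(−k_d t_c) = 13.2 × 0.5405 = 7.134 mg/L, and at the critical point k_a D_c = k_d L, so D_c = (0.333/0.544) × 7.134 = 4.367 mg/L.
Minimum DO = C_s − D_c = 8.01 − 4.367 = 3.643 mg/L.

t_c ≈ 1.85 d; D_c ≈ 4.37 mg/L; min DO ≈ 3.64 mg/L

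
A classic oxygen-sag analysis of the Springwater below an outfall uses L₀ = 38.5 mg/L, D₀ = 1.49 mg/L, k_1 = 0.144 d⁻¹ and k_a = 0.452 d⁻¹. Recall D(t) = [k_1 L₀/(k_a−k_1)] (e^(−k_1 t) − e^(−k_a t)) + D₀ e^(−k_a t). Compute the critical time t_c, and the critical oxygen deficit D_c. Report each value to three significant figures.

At the critical point dD/dt = 0, so k_1 L₀ e^(−k_1 t) = k_a D. Substituting D(t) from the Streeter–Phelps equation and solving for t gives
t_c = ln[(k_a/k_1)(1 − D₀(k_a−k_1)/(k_1 L₀))] / (k_a−k_1).
Here k_a−k_1 = 0.3080 d⁻¹ and 1 − D₀(k_a−k_1)/(k_1 L₀) = 1 − 1.49×0.3080/(0.144×38.5) = 0.9172, so
t_c = ln(3.139 × 0.9172) / 0.3080 = 1.057 / 0.3080 = 3.433 d.
L(t_c) = L₀ e^(−k_1 t_c) = 38.5 × 0.6099 = 23.48 mg/L, and at the critical point k_a D_c = k_1 L, so D_c = (0.144/0.452) × 23.48 = 7.481 mg/L.

t_c ≈ 3.43 d; D_c ≈ 7.48 mg/L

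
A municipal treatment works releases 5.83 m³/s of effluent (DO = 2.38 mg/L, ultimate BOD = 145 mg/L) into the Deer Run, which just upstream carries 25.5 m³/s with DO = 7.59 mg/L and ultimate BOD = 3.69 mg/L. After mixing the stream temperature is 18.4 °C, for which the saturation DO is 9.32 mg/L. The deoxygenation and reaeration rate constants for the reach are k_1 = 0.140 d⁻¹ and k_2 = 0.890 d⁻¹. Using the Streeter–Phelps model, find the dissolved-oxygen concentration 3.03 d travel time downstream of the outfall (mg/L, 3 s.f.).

DO ≈ 5.85 mg/L

Mixed DO = (25.5×7.59 + 5.83×2.38)/(25.5+5.83) = 207.4/31.33 = 6.621 mg/L.
Mixed L₀ = (25.5×3.69 + 5.83×145)/(31.33) = 939.4/31.33 = 29.99 mg/L.
Initial deficit D₀ = C_s − DO₀ = 9.32 − 6.621 = 2.699 mg/L.
D(3.03) = [0.140×29.99/(0.890−0.140)](e^(−0.140×3.03) − e^(−0.890×3.03)) + 2.699 e^(−0.890×3.03)
= 5.597 × (0.6543 − 0.06743) + 2.699 × 0.06743 = 3.467 mg/L.
DO = 9.32 − 3.467 = 5.853 mg/L.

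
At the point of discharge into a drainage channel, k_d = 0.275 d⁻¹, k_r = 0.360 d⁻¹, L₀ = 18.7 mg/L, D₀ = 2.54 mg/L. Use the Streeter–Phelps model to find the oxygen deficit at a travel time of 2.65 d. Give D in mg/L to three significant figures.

k_d L₀/(k_r−k_d) = 0.275×18.7/(0.360−0.275) = 5.143/0.08500 = 60.50 mg/L.
e^(−k_d t) = e^(−0.275×2.650) = 0.4825; e^(−k_r t) = e^(−0.360×2.650) = 0.3852.
D = 60.50 × (0.4825 − 0.3852) + 2.54 × 0.3852 = 5.888 + 0.9784 = 6.866 mg/L.

D ≈ 6.87 mg/L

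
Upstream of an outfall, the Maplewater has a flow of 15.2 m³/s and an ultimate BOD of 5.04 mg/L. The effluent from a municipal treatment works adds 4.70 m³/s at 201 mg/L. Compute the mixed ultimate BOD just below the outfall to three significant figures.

51.3 mg/L

Flow-weighted mixing: C = (Q_r C_r + Q_w C_w)/(Q_r + Q_w)
= (15.2×5.04 + 4.70×201)/(15.2 + 4.70) = 1021/19.90 = 51.32 mg/L.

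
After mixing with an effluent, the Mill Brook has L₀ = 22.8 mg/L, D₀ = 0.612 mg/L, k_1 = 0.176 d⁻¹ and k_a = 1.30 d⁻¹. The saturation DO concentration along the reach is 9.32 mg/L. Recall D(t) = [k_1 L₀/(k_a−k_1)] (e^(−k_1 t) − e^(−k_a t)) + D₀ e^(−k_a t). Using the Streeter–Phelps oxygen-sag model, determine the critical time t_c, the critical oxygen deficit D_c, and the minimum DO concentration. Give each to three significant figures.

t_c = [1/(k_a−k_1)] ln[(k_a/k_1)(1 − D₀(k_a−k_1)/(k_1 L₀))]
= [1/(1.30−0.176)] ln[(1.30/0.176)(1 − 0.612×1.124/(0.176×22.8))]
= (1/1.124) ln[7.386 × 0.8286] = 0.8897 × ln(6.120) = 0.8897 × 1.812 = 1.612 d.
D_c = (k_1/k_a) L₀ e^(−k_1 t_c) = (0.176/1.30) × 22.8 × e^(−0.176×1.612) = 0.1354 × 22.8 × 0.7530 = 2.324 mg/L.
Minimum DO = C_s − D_c = 9.32 − 2.324 = 6.996 mg/L.

t_c ≈ 1.61 d; D_c ≈ 2.32 mg/L; min DO ≈ 7.00 mg/L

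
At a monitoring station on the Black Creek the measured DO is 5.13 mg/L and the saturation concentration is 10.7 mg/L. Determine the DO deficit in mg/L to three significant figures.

D = C_s − C = 10.7 − 5.13 = 5.57 mg/L.

D ≈ 5.57 mg/L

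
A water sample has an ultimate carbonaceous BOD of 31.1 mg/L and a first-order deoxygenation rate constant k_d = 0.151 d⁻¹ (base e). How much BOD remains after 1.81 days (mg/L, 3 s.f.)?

L ≈ 23.7 mg/L

L_t = L₀ e^(−k_d t) = 31.1 × e^(−0.151×1.81) = 31.1 × 0.7609 = 23.66 mg/L.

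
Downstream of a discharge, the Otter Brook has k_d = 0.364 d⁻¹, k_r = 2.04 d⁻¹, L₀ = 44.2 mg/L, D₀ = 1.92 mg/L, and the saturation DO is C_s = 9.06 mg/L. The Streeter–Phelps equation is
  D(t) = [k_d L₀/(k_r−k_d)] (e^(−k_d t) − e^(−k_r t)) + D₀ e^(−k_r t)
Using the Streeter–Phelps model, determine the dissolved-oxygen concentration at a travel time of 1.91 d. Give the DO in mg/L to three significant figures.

k_d L₀/(k_r−k_d) = 0.364×44.2/(2.04−0.364) = 16.09/1.676 = 9.600 mg/L.
e^(−k_d t) = e^(−0.364×1.910) = 0.4990; e^(−k_r t) = e^(−2.04×1.910) = 0.02031.
D = 9.600 × (0.4990 − 0.02031) + 1.92 × 0.02031 = 4.595 + 0.03900 = 4.634 mg/L.
DO = C_s − D = 9.06 − 4.634 = 4.426 mg/L.

DO ≈ 4.43 mg/L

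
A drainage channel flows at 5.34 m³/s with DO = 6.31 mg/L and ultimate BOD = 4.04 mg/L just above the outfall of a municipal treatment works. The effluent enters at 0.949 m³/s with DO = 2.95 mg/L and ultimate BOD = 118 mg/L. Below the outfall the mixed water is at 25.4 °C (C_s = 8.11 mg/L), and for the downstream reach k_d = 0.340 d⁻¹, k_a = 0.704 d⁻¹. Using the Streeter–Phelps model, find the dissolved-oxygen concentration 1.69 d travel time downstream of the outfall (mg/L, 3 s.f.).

Mixed DO = (5.34×6.31 + 0.949×2.95)/(5.34+0.949) = 36.49/6.289 = 5.803 mg/L.
Mixed L₀ = (5.34×4.04 + 0.949×118)/(6.289) = 133.6/6.289 = 21.24 mg/L.
Initial deficit D₀ = C_s − DO₀ = 8.11 − 5.803 = 2.307 mg/L.
D(1.69) = [0.340×21.24/(0.704−0.340)](e^(−0.340×1.69) − e^(−0.704×1.69)) + 2.307 e^(−0.704×1.69)
= 19.84 × (0.5629 − 0.3043) + 2.307 × 0.3043 = 5.832 mg/L.
DO = 8.11 − 5.832 = 2.278 mg/L.

DO ≈ 2.28 mg/L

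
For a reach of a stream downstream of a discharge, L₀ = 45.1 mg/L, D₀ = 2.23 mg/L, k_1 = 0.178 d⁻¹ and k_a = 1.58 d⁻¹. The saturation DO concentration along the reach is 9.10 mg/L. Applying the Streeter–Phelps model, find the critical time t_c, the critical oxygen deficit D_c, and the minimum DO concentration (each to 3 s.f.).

t_c = [1/(k_a−k_1)] ln[(k_a/k_1)(1 − D₀(k_a−k_1)/(k_1 L₀))]
= [1/(1.58−0.178)] ln[(1.58/0.178)(1 − 2.23×1.402/(0.178×45.1))]
= (1/1.402) ln[8.876 × 0.6105] = 0.7133 × ln(5.419) = 0.7133 × 1.690 = 1.205 d.
D_c = (k_1/k_a) L₀ e^(−k_1 t_c) = (0.178/1.58) × 45.1 × e^(−0.178×1.205) = 0.1127 × 45.1 × 0.8069 = 4.100 mg/L.
Minimum DO = C_s − D_c = 9.10 − 4.100 = 5.000 mg/L.

t_c ≈ 1.21 d; D_c ≈ 4.10 mg/L; min DO ≈ 5.00 mg/L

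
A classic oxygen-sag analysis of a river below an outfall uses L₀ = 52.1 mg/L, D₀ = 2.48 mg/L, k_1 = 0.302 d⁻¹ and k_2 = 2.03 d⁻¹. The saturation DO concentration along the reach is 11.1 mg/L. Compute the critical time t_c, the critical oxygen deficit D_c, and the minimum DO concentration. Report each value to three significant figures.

t_c ≈ 0.919 d; D_c ≈ 5.87 mg/L; min DO ≈ 5.23 mg/L

With k_2/k_1 = 6.722 and 1 − D₀(k_2−k_1)/(k_1 L₀) = 0.7276,
t_c = ln(6.722 × 0.7276) / (2.03 − 0.302) = ln(4.891) / 1.728 = 1.587/1.728 = 0.9186 d.
L(t_c) = L₀ e^(−k_1 t_c) = 52.1 × 0.7577 = 39.48 mg/L, and at the critical point k_2 D_c = k_1 L, so D_c = (0.302/2.03) × 39.48 = 5.873 mg/L.
Minimum DO = C_s − D_c = 11.1 − 5.873 = 5.227 mg/L.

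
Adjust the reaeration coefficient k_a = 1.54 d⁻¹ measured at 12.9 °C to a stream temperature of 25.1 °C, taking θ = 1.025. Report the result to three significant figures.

k_a ≈ 2.08 d⁻¹

k_a(T₂) = k_a(T₁) · θ^(T₂−T₁) = 1.54 × 1.025^(25.1−12.9)
= 1.54 × 1.025^12.2 = 1.54 × 1.352 = 2.081 d⁻¹.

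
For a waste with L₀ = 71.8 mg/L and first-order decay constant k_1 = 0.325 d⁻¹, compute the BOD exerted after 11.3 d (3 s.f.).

y ≈ 70.0 mg/L

y_t = L₀(1 − e^(−k_1 t)) = 71.8 × (1 − e^(−0.325×11.3))
= 71.8 × (1 − 0.02541) = 71.8 × 0.9746 = 69.98 mg/L.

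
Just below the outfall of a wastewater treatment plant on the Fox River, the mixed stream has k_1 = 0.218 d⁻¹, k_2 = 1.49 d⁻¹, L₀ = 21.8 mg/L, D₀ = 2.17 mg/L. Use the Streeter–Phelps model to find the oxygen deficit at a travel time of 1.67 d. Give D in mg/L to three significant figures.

D ≈ 2.47 mg/L

k_1 L₀/(k_2−k_1) = 0.218×21.8/(1.49−0.218) = 4.752/1.272 = 3.736 mg/L.
e^(−k_1 t) = e^(−0.218×1.670) = 0.6948; e^(−k_2 t) = e^(−1.49×1.670) = 0.08305.
D = 3.736 × (0.6948 − 0.08305) + 2.17 × 0.08305 = 2.286 + 0.1802 = 2.466 mg/L.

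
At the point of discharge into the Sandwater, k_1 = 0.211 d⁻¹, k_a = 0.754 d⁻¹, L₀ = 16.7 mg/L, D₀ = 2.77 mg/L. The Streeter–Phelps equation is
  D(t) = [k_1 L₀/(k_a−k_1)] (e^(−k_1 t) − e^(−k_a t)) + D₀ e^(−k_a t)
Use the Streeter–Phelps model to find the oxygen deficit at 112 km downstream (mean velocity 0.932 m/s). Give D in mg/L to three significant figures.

Travel time t = x/v = 112 km / (0.932 m/s) = 112000 m / 0.932 m/s = 120200 s = 1.391 d.
k_1 L₀/(k_a−k_1) = 0.211×16.7/(0.754−0.211) = 3.524/0.5430 = 6.489 mg/L.
e^(−k_1 t) = e^(−0.211×1.391) = 0.7457; e^(−k_a t) = e^(−0.754×1.391) = 0.3504.
D = 6.489 × (0.7457 − 0.3504) + 2.77 × 0.3504 = 2.565 + 0.9706 = 3.536 mg/L.

D ≈ 3.54 mg/L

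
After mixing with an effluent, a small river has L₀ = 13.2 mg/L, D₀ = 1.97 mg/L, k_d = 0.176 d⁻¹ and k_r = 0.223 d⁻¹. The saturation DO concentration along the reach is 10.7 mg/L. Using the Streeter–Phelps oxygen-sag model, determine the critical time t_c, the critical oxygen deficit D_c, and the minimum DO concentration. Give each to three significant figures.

t_c ≈ 4.17 d; D_c ≈ 5.00 mg/L; min DO ≈ 5.70 mg/L

t_c = [1/(k_r−k_d)] ln[(k_r/k_d)(1 − D₀(k_r−k_d)/(k_d L₀))]
= [1/(0.223−0.176)] ln[(0.223/0.176)(1 − 1.97×0.04700/(0.176×13.2))]
= (1/0.04700) ln[1.267 × 0.9601] = 21.28 × ln(1.217) = 21.28 × 0.1960 = 4.171 d.
L(t_c) = L₀ e^(−k_d t_c) = 13.2 × 0.4800 = 6.336 mg/L, and at the critical point k_r D_c = k_d L, so D_c = (0.176/0.223) × 6.336 = 5.000 mg/L.
Minimum DO = C_s − D_c = 10.7 − 5.000 = 5.700 mg/L.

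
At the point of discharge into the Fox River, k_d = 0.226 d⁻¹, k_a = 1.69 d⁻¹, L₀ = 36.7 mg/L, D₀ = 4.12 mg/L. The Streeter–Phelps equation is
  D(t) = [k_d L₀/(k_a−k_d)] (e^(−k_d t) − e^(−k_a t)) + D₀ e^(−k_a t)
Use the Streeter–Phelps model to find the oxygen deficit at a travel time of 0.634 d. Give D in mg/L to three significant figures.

k_d L₀/(k_a−k_d) = 0.226×36.7/(1.69−0.226) = 8.294/1.464 = 5.665 mg/L.
e^(−k_d t) = e^(−0.226×0.6340) = 0.8665; e^(−k_a t) = e^(−1.69×0.6340) = 0.3425.
D = 5.665 × (0.8665 − 0.3425) + 4.12 × 0.3425 = 2.969 + 1.411 = 4.380 mg/L.

D ≈ 4.38 mg/L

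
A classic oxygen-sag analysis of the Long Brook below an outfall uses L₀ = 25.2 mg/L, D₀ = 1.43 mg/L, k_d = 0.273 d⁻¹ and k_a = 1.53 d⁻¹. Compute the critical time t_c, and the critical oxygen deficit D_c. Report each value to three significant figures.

t_c ≈ 1.13 d; D_c ≈ 3.30 mg/L

With k_a/k_d = 5.604 and 1 − D₀(k_a−k_d)/(k_d L₀) = 0.7387,
t_c = ln(5.604 × 0.7387) / (1.53 − 0.273) = ln(4.140) / 1.257 = 1.421/1.257 = 1.130 d.
D_c = (k_d/k_a) L₀ e^(−k_d t_c) = (0.273/1.53) × 25.2 × e^(−0.273×1.130) = 0.1784 × 25.2 × 0.7345 = 3.303 mg/L.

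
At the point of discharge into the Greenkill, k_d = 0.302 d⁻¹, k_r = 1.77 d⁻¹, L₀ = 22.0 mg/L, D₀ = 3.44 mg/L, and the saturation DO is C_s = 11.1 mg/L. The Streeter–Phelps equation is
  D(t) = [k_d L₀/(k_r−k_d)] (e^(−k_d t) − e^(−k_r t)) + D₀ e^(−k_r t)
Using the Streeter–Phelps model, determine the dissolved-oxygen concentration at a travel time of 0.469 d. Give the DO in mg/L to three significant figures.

DO ≈ 7.65 mg/L

k_d L₀/(k_r−k_d) = 0.302×22.0/(1.77−0.302) = 6.644/1.468 = 4.526 mg/L.
e^(−k_d t) = e^(−0.302×0.4690) = 0.8679; e^(−k_r t) = e^(−1.77×0.4690) = 0.4360.
D = 4.526 × (0.8679 − 0.4360) + 3.44 × 0.4360 = 1.955 + 1.500 = 3.455 mg/L.
DO = C_s − D = 11.1 − 3.455 = 7.645 mg/L.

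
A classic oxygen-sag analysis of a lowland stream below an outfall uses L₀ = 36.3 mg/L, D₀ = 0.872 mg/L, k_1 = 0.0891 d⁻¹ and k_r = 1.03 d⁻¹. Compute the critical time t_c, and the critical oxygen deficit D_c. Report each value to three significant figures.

With k_r/k_1 = 11.56 and 1 − D₀(k_r−k_1)/(k_1 L₀) = 0.7463,
t_c = ln(11.56 × 0.7463) / (1.03 − 0.0891) = ln(8.628) / 0.9409 = 2.155/0.9409 = 2.290 d.
D_c = (k_1/k_r) L₀ e^(−k_1 t_c) = (0.0891/1.03) × 36.3 × e^(−0.0891×2.290) = 0.08650 × 36.3 × 0.8154 = 2.560 mg/L.

t_c ≈ 2.29 d; D_c ≈ 2.56 mg/L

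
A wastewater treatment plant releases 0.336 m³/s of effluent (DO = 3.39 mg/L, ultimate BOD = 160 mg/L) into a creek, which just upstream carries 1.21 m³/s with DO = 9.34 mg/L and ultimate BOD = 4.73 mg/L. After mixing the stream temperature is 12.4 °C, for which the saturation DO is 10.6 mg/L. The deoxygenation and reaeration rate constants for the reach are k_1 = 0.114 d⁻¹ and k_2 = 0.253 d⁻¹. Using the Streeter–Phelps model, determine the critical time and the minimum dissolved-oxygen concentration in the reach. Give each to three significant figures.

Mixed DO = (1.21×9.34 + 0.336×3.39)/(1.21+0.336) = 12.44/1.546 = 8.047 mg/L.
Mixed L₀ = (1.21×4.73 + 0.336×160)/(1.546) = 59.48/1.546 = 38.48 mg/L.
Initial deficit D₀ = C_s − DO₀ = 10.6 − 8.047 = 2.553 mg/L.
t_c = (1/0.1390) ln[(0.253/0.114)(1 − 2.553×0.1390/(0.114×38.48))] = 7.194 × ln(2.040) = 5.128 d.
D_c = (0.114/0.253) × 38.48 × e^(−0.114×5.128) = 0.4506 × 38.48 × 0.5573 = 9.662 mg/L.
Minimum DO = 10.6 − 9.662 = 0.9378 mg/L.

t_c ≈ 5.13 d; minimum DO ≈ 0.938 mg/L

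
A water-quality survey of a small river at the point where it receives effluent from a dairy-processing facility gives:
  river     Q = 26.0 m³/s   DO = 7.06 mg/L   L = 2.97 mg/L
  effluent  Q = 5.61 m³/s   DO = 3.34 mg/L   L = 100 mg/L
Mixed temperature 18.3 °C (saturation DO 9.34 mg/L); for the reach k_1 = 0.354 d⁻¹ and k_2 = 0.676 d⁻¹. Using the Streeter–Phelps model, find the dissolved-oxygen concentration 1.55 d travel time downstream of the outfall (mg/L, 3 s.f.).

Mixed DO = (26.0×7.06 + 5.61×3.34)/(26.0+5.61) = 202.3/31.61 = 6.400 mg/L.
Mixed L₀ = (26.0×2.97 + 5.61×100)/(31.61) = 638.2/31.61 = 20.19 mg/L.
Initial deficit D₀ = C_s − DO₀ = 9.34 − 6.400 = 2.940 mg/L.
D(1.55) = [0.354×20.19/(0.676−0.354)](e^(−0.354×1.55) − e^(−0.676×1.55)) + 2.940 e^(−0.676×1.55)
= 22.20 × (0.5777 − 0.3507) + 2.940 × 0.3507 = 6.070 mg/L.
DO = 9.34 − 6.070 = 3.270 mg/L.

DO ≈ 3.27 mg/L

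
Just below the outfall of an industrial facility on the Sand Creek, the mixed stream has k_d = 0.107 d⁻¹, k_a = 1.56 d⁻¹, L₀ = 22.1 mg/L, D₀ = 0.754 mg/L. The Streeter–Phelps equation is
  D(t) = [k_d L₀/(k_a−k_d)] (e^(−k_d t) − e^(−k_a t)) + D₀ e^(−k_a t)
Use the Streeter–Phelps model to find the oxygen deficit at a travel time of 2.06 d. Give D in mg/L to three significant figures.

k_d L₀/(k_a−k_d) = 0.107×22.1/(1.56−0.107) = 2.365/1.453 = 1.627 mg/L.
e^(−k_d t) = e^(−0.107×2.060) = 0.8022; e^(−k_a t) = e^(−1.56×2.060) = 0.04021.
D = 1.627 × (0.8022 − 0.04021) + 0.754 × 0.04021 = 1.240 + 0.03032 = 1.270 mg/L.

D ≈ 1.27 mg/L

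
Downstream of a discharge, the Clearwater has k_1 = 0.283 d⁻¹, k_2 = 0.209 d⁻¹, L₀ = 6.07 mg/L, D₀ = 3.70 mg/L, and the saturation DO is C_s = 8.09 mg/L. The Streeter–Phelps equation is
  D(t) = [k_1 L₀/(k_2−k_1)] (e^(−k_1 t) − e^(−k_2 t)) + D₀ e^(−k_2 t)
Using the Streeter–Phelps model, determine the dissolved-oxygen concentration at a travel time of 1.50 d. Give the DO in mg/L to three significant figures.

DO ≈ 3.60 mg/L

k_1 L₀/(k_2−k_1) = 0.283×6.07/(0.209−0.283) = 1.718/-0.07400 = -23.21 mg/L.
e^(−k_1 t) = e^(−0.283×1.500) = 0.6541; e^(−k_2 t) = e^(−0.209×1.500) = 0.7309.
D = -23.21 × (0.6541 − 0.7309) + 3.70 × 0.7309 = 1.783 + 2.704 = 4.487 mg/L.
DO = C_s − D = 8.09 − 4.487 = 3.603 mg/L.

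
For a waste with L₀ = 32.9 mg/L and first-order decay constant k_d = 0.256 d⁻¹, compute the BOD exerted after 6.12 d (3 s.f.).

y_t = L₀(1 − e^(−k_d t)) = 32.9 × (1 − e^(−0.256×6.12))
= 32.9 × (1 − 0.2087) = 32.9 × 0.7913 = 26.03 mg/L.

y ≈ 26.0 mg/L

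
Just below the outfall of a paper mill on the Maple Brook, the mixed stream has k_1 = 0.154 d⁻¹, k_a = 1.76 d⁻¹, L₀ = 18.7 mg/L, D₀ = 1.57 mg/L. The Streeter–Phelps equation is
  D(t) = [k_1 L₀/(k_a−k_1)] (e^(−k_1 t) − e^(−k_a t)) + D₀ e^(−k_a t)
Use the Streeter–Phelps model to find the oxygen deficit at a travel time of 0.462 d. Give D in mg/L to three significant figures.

D ≈ 1.57 mg/L

k_1 L₀/(k_a−k_1) = 0.154×18.7/(1.76−0.154) = 2.880/1.606 = 1.793 mg/L.
e^(−k_1 t) = e^(−0.154×0.4620) = 0.9313; e^(−k_a t) = e^(−1.76×0.4620) = 0.4435.
D = 1.793 × (0.9313 − 0.4435) + 1.57 × 0.4435 = 0.8748 + 0.6963 = 1.571 mg/L.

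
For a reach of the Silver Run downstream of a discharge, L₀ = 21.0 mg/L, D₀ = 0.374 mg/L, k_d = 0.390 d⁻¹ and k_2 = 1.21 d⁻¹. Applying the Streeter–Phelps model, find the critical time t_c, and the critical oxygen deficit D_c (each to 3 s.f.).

At the critical point dD/dt = 0, so k_d L₀ e^(−k_d t) = k_2 D. Substituting D(t) from the Streeter–Phelps equation and solving for t gives
t_c = ln[(k_2/k_d)(1 − D₀(k_2−k_d)/(k_d L₀))] / (k_2−k_d).
Here k_2−k_d = 0.8200 d⁻¹ and 1 − D₀(k_2−k_d)/(k_d L₀) = 1 − 0.374×0.8200/(0.390×21.0) = 0.9626, so
t_c = ln(3.103 × 0.9626) / 0.8200 = 1.094 / 0.8200 = 1.334 d.
D_c = (k_d/k_2) L₀ e^(−k_d t_c) = (0.390/1.21) × 21.0 × e^(−0.390×1.334) = 0.3223 × 21.0 × 0.5943 = 4.023 mg/L.

t_c ≈ 1.33 d; D_c ≈ 4.02 mg/L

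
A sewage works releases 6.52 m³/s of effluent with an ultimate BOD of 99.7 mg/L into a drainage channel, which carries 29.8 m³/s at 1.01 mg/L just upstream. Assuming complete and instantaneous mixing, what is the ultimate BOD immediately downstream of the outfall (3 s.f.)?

Flow-weighted mixing: C = (Q_r C_r + Q_w C_w)/(Q_r + Q_w)
= (29.8×1.01 + 6.52×99.7)/(29.8 + 6.52) = 680.1/36.32 = 18.73 mg/L.

18.7 mg/L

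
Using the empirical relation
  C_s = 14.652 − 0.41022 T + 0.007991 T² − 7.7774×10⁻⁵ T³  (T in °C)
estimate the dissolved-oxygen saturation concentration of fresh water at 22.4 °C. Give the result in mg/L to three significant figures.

C_s ≈ 8.60 mg/L

C_s = 14.652 − 0.41022×22.4 + 0.007991×22.4² − 7.7774×10⁻⁵×22.4³ = 8.599 mg/L.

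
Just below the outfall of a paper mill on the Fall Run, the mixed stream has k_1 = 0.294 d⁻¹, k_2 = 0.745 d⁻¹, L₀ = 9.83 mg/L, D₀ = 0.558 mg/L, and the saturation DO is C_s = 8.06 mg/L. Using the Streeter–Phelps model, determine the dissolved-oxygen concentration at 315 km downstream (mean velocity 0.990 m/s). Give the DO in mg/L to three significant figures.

Travel time t = x/v = 315 km / (0.990 m/s) = 315000 m / 0.990 m/s = 318200 s = 3.683 d.
k_1 L₀/(k_2−k_1) = 0.294×9.83/(0.745−0.294) = 2.890/0.4510 = 6.408 mg/L.
e^(−k_1 t) = e^(−0.294×3.683) = 0.3387; e^(−k_2 t) = e^(−0.745×3.683) = 0.06434.
D = 6.408 × (0.3387 − 0.06434) + 0.558 × 0.06434 = 1.758 + 0.03590 = 1.794 mg/L.
DO = C_s − D = 8.06 − 1.794 = 6.266 mg/L.

DO ≈ 6.27 mg/L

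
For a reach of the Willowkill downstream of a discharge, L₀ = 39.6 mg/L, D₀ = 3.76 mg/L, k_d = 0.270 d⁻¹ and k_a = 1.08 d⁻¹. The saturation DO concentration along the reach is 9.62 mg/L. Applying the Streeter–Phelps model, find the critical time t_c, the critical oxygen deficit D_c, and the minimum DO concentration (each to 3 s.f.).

t_c = [1/(k_a−k_d)] ln[(k_a/k_d)(1 − D₀(k_a−k_d)/(k_d L₀))]
= [1/(1.08−0.270)] ln[(1.08/0.270)(1 − 3.76×0.8100/(0.270×39.6))]
= (1/0.8100) ln[4.000 × 0.7152] = 1.235 × ln(2.861) = 1.235 × 1.051 = 1.298 d.
L(t_c) = L₀ e^(−k_d t_c) = 39.6 × 0.7044 = 27.90 mg/L, and at the critical point k_a D_c = k_d L, so D_c = (0.270/1.08) × 27.90 = 6.974 mg/L.
Minimum DO = C_s − D_c = 9.62 − 6.974 = 2.646 mg/L.

t_c ≈ 1.30 d; D_c ≈ 6.97 mg/L; min DO ≈ 2.65 mg/L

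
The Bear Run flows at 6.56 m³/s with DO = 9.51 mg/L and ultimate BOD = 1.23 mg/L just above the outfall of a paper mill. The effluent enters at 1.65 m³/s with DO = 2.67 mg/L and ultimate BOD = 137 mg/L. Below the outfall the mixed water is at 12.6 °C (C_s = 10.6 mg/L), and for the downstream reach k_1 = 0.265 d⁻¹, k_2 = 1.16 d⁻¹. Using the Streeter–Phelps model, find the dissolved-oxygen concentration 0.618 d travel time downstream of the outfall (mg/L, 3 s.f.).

DO ≈ 6.35 mg/L

Mixed DO = (6.56×9.51 + 1.65×2.67)/(6.56+1.65) = 66.79/8.210 = 8.135 mg/L.
Mixed L₀ = (6.56×1.23 + 1.65×137)/(8.210) = 234.1/8.210 = 28.52 mg/L.
Initial deficit D₀ = C_s − DO₀ = 10.6 − 8.135 = 2.465 mg/L.
D(0.618) = [0.265×28.52/(1.16−0.265)](e^(−0.265×0.618) − e^(−1.16×0.618)) + 2.465 e^(−1.16×0.618)
= 8.443 × (0.8489 − 0.4883) + 2.465 × 0.4883 = 4.249 mg/L.
DO = 10.6 − 4.249 = 6.351 mg/L.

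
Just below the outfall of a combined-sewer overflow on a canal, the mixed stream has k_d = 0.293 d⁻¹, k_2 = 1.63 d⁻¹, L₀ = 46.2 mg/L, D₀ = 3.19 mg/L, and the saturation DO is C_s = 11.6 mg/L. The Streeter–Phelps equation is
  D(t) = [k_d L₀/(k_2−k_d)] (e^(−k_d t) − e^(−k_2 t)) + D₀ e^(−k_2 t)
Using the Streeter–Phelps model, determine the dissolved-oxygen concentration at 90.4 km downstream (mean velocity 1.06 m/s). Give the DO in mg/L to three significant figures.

DO ≈ 5.41 mg/L

Travel time t = x/v = 90.4 km / (1.06 m/s) = 90400 m / 1.06 m/s = 85280 s = 0.9871 d.
k_d L₀/(k_2−k_d) = 0.293×46.2/(1.63−0.293) = 13.54/1.337 = 10.12 mg/L.
e^(−k_d t) = e^(−0.293×0.9871) = 0.7489; e^(−k_2 t) = e^(−1.63×0.9871) = 0.2001.
D = 10.12 × (0.7489 − 0.2001) + 3.19 × 0.2001 = 5.556 + 0.6383 = 6.194 mg/L.
DO = C_s − D = 11.6 − 6.194 = 5.406 mg/L.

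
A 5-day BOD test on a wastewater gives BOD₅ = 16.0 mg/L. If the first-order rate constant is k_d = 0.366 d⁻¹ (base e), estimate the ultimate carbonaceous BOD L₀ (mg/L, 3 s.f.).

BOD₅ = L₀(1 − e^(−5k_d)) ⇒ L₀ = BOD₅ / (1 − e^(−5×0.366))
= 16.0 / (1 − 0.1604) = 16.0 / 0.8396 = 19.06 mg/L.

L₀ ≈ 19.1 mg/L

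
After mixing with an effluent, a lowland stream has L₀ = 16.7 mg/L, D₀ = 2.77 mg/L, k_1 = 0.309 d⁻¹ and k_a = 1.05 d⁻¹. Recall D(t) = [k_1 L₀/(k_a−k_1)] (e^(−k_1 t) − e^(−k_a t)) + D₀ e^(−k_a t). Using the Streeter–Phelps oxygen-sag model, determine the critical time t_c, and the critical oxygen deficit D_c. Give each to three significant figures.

t_c ≈ 0.966 d; D_c ≈ 3.65 mg/L

At the critical point dD/dt = 0, so k_1 L₀ e^(−k_1 t) = k_a D. Substituting D(t) from the Streeter–Phelps equation and solving for t gives
t_c = ln[(k_a/k_1)(1 − D₀(k_a−k_1)/(k_1 L₀))] / (k_a−k_1).
Here k_a−k_1 = 0.7410 d⁻¹ and 1 − D₀(k_a−k_1)/(k_1 L₀) = 1 − 2.77×0.7410/(0.309×16.7) = 0.6022, so
t_c = ln(3.398 × 0.6022) / 0.7410 = 0.7161 / 0.7410 = 0.9664 d.
L(t_c) = L₀ e^(−k_1 t_c) = 16.7 × 0.7418 = 12.39 mg/L, and at the critical point k_a D_c = k_1 L, so D_c = (0.309/1.05) × 12.39 = 3.646 mg/L.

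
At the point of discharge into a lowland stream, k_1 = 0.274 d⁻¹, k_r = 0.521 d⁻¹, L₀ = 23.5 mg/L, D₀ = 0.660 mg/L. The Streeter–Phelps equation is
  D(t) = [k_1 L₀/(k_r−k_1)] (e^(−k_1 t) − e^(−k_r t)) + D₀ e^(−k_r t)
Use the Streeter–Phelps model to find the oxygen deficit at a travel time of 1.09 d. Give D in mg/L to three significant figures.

k_1 L₀/(k_r−k_1) = 0.274×23.5/(0.521−0.274) = 6.439/0.2470 = 26.07 mg/L.
e^(−k_1 t) = e^(−0.274×1.090) = 0.7418; e^(−k_r t) = e^(−0.521×1.090) = 0.5667.
D = 26.07 × (0.7418 − 0.5667) + 0.660 × 0.5667 = 4.564 + 0.3740 = 4.938 mg/L.

D ≈ 4.94 mg/L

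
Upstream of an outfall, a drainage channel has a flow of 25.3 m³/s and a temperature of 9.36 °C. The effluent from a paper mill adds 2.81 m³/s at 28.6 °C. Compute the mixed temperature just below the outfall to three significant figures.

Flow-weighted mixing: C = (Q_r C_r + Q_w C_w)/(Q_r + Q_w)
= (25.3×9.36 + 2.81×28.6)/(25.3 + 2.81) = 317.2/28.11 = 11.28 °C.

11.3 °C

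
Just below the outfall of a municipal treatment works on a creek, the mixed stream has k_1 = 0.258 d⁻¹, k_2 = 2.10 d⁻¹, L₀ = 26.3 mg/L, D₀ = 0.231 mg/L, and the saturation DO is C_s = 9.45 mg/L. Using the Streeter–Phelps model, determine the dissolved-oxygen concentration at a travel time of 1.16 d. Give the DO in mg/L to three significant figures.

DO ≈ 7.02 mg/L

k_1 L₀/(k_2−k_1) = 0.258×26.3/(2.10−0.258) = 6.785/1.842 = 3.684 mg/L.
e^(−k_1 t) = e^(−0.258×1.160) = 0.7414; e^(−k_2 t) = e^(−2.10×1.160) = 0.08751.
D = 3.684 × (0.7414 − 0.08751) + 0.231 × 0.08751 = 2.409 + 0.02021 = 2.429 mg/L.
DO = C_s − D = 9.45 − 2.429 = 7.021 mg/L.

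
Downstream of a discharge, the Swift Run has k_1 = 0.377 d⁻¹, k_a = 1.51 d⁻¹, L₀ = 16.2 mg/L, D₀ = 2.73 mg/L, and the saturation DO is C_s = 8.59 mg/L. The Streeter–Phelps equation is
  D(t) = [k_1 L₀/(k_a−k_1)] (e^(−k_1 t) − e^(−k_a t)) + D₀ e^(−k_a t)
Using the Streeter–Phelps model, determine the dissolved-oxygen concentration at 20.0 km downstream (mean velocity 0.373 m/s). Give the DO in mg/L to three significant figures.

DO ≈ 5.37 mg/L

Travel time t = x/v = 20.0 km / (0.373 m/s) = 20000 m / 0.373 m/s = 53620 s = 0.6206 d.
k_1 L₀/(k_a−k_1) = 0.377×16.2/(1.51−0.377) = 6.107/1.133 = 5.390 mg/L.
e^(−k_1 t) = e^(−0.377×0.6206) = 0.7914; e^(−k_a t) = e^(−1.51×0.6206) = 0.3918.
D = 5.390 × (0.7914 − 0.3918) + 2.73 × 0.3918 = 2.154 + 1.070 = 3.224 mg/L.
DO = C_s − D = 8.59 − 3.224 = 5.366 mg/L.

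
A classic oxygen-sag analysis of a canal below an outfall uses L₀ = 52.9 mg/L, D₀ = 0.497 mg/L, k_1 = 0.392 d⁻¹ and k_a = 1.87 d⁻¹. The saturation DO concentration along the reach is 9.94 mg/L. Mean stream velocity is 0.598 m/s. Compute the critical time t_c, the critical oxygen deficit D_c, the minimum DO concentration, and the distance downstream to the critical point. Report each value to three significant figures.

t_c ≈ 1.03 d; D_c ≈ 7.40 mg/L; min DO ≈ 2.54 mg/L; x_c ≈ 53.4 km

At the critical point dD/dt = 0, so k_1 L₀ e^(−k_1 t) = k_a D. Substituting D(t) from the Streeter–Phelps equation and solving for t gives
t_c = ln[(k_a/k_1)(1 − D₀(k_a−k_1)/(k_1 L₀))] / (k_a−k_1).
Here k_a−k_1 = 1.478 d⁻¹ and 1 − D₀(k_a−k_1)/(k_1 L₀) = 1 − 0.497×1.478/(0.392×52.9) = 0.9646, so
t_c = ln(4.770 × 0.9646) / 1.478 = 1.526 / 1.478 = 1.033 d.
D_c = (k_1/k_a) L₀ e^(−k_1 t_c) = (0.392/1.87) × 52.9 × e^(−0.392×1.033) = 0.2096 × 52.9 × 0.6671 = 7.398 mg/L.
Minimum DO = C_s − D_c = 9.94 − 7.398 = 2.542 mg/L.
x_c = v t_c = 0.598 m/s × 1.033 d × 86400 s/d = 53360 m ≈ 53.4 km.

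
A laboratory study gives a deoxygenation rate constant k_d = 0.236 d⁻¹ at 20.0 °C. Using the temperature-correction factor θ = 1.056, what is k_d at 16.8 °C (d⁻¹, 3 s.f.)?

k_d(T₂) = k_d(T₁) · θ^(T₂−T₁) = 0.236 × 1.056^(16.8−20.0)
= 0.236 × 1.056^-3.20 = 0.236 × 0.8400 = 0.1982 d⁻¹.

k_d ≈ 0.198 d⁻¹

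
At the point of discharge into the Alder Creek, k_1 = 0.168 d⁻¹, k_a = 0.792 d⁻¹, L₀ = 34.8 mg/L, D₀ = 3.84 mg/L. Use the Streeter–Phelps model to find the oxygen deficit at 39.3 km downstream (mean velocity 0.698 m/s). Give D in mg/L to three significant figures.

Travel time t = x/v = 39.3 km / (0.698 m/s) = 39300 m / 0.698 m/s = 56300 s = 0.6517 d.
k_1 L₀/(k_a−k_1) = 0.168×34.8/(0.792−0.168) = 5.846/0.6240 = 9.369 mg/L.
e^(−k_1 t) = e^(−0.168×0.6517) = 0.8963; e^(−k_a t) = e^(−0.792×0.6517) = 0.5968.
D = 9.369 × (0.8963 − 0.5968) + 3.84 × 0.5968 = 2.806 + 2.292 = 5.098 mg/L.

D ≈ 5.10 mg/L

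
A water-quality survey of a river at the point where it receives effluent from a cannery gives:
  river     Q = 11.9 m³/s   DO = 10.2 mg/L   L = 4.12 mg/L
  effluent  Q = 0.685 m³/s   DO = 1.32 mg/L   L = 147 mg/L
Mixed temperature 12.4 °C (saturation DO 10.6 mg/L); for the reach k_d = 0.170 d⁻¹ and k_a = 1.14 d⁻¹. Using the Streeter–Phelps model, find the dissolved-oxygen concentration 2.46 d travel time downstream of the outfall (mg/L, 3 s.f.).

Mixed DO = (11.9×10.2 + 0.685×1.32)/(11.9+0.685) = 122.3/12.59 = 9.717 mg/L.
Mixed L₀ = (11.9×4.12 + 0.685×147)/(12.59) = 149.7/12.59 = 11.90 mg/L.
Initial deficit D₀ = C_s − DO₀ = 10.6 − 9.717 = 0.8833 mg/L.
D(2.46) = [0.170×11.90/(1.14−0.170)](e^(−0.170×2.46) − e^(−1.14×2.46)) + 0.8833 e^(−1.14×2.46)
= 2.085 × (0.6582 − 0.06054) + 0.8833 × 0.06054 = 1.300 mg/L.
DO = 10.6 − 1.300 = 9.300 mg/L.

DO ≈ 9.30 mg/L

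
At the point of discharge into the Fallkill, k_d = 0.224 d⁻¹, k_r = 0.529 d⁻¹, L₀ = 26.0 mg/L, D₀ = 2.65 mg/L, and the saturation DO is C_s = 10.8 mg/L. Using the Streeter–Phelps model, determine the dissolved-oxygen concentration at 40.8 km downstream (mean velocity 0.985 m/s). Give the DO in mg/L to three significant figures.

DO ≈ 6.41 mg/L

Travel time t = x/v = 40.8 km / (0.985 m/s) = 40800 m / 0.985 m/s = 41420 s = 0.4794 d.
k_d L₀/(k_r−k_d) = 0.224×26.0/(0.529−0.224) = 5.824/0.3050 = 19.10 mg/L.
e^(−k_d t) = e^(−0.224×0.4794) = 0.8982; e^(−k_r t) = e^(−0.529×0.4794) = 0.7760.
D = 19.10 × (0.8982 − 0.7760) + 2.65 × 0.7760 = 2.333 + 2.056 = 4.389 mg/L.
DO = C_s − D = 10.8 − 4.389 = 6.411 mg/L.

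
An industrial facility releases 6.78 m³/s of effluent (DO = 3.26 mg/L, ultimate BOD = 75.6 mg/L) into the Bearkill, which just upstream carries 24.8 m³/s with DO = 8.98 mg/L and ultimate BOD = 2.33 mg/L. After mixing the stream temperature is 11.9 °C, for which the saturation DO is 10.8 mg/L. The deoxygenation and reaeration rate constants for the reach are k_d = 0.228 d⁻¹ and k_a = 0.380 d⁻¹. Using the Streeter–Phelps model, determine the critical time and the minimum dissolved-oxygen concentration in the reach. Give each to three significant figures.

Mixed DO = (24.8×8.98 + 6.78×3.26)/(24.8+6.78) = 244.8/31.58 = 7.752 mg/L.
Mixed L₀ = (24.8×2.33 + 6.78×75.6)/(31.58) = 570.4/31.58 = 18.06 mg/L.
Initial deficit D₀ = C_s − DO₀ = 10.8 − 7.752 = 3.048 mg/L.
t_c = (1/0.1520) ln[(0.380/0.228)(1 − 3.048×0.1520/(0.228×18.06))] = 6.579 × ln(1.479) = 2.575 d.
D_c = (0.228/0.380) × 18.06 × e^(−0.228×2.575) = 0.6000 × 18.06 × 0.5559 = 6.024 mg/L.
Minimum DO = 10.8 − 6.024 = 4.776 mg/L.

t_c ≈ 2.58 d; minimum DO ≈ 4.78 mg/L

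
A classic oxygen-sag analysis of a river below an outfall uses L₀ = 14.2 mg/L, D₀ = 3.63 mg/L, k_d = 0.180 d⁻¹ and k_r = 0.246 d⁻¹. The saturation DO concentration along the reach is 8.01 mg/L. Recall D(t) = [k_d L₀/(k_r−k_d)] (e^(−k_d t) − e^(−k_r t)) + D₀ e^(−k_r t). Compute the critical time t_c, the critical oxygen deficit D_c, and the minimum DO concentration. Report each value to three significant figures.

t_c = [1/(k_r−k_d)] ln[(k_r/k_d)(1 − D₀(k_r−k_d)/(k_d L₀))]
= [1/(0.246−0.180)] ln[(0.246/0.180)(1 − 3.63×0.06600/(0.180×14.2))]
= (1/0.06600) ln[1.367 × 0.9063] = 15.15 × ln(1.239) = 15.15 × 0.2140 = 3.242 d.
D_c = (k_d/k_r) L₀ e^(−k_d t_c) = (0.180/0.246) × 14.2 × e^(−0.180×3.242) = 0.7317 × 14.2 × 0.5579 = 5.797 mg/L.
Minimum DO = C_s − D_c = 8.01 − 5.797 = 2.213 mg/L.

t_c ≈ 3.24 d; D_c ≈ 5.80 mg/L; min DO ≈ 2.21 mg/L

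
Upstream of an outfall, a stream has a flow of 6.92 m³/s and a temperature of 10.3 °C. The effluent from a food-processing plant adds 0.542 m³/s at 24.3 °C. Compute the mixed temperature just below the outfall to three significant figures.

Flow-weighted mixing: C = (Q_r C_r + Q_w C_w)/(Q_r + Q_w)
= (6.92×10.3 + 0.542×24.3)/(6.92 + 0.542) = 84.45/7.462 = 11.32 °C.

11.3 °C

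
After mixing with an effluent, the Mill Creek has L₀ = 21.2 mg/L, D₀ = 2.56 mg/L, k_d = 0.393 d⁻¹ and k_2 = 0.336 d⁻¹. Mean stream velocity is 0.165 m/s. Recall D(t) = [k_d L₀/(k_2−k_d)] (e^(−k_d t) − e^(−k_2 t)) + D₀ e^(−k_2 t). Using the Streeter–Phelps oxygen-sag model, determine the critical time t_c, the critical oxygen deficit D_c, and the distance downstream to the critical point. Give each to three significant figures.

t_c ≈ 2.44 d; D_c ≈ 9.49 mg/L; x_c ≈ 34.8 km

With k_2/k_d = 0.8550 and 1 − D₀(k_2−k_d)/(k_d L₀) = 1.018,
t_c = ln(0.8550 × 1.018) / (0.336 − 0.393) = ln(0.8699) / -0.05700 = -0.1393/-0.05700 = 2.444 d.
L(t_c) = L₀ e^(−k_d t_c) = 21.2 × 0.3826 = 8.112 mg/L, and at the critical point k_2 D_c = k_d L, so D_c = (0.393/0.336) × 8.112 = 9.488 mg/L.
x_c = v t_c = 0.165 m/s × 2.444 d × 86400 s/d = 34850 m ≈ 34.8 km.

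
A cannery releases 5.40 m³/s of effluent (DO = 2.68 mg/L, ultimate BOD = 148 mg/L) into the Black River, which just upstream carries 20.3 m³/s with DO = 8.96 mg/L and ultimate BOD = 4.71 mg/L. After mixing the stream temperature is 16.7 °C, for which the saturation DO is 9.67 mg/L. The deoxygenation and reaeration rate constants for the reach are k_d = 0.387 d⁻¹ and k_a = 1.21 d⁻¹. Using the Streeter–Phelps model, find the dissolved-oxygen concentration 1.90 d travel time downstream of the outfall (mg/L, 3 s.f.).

Mixed DO = (20.3×8.96 + 5.40×2.68)/(20.3+5.40) = 196.4/25.70 = 7.640 mg/L.
Mixed L₀ = (20.3×4.71 + 5.40×148)/(25.70) = 894.8/25.70 = 34.82 mg/L.
Initial deficit D₀ = C_s − DO₀ = 9.67 − 7.640 = 2.030 mg/L.
D(1.90) = [0.387×34.82/(1.21−0.387)](e^(−0.387×1.90) − e^(−1.21×1.90)) + 2.030 e^(−1.21×1.90)
= 16.37 × (0.4794 − 0.1004) + 2.030 × 0.1004 = 6.409 mg/L.
DO = 9.67 − 6.409 = 3.261 mg/L.

DO ≈ 3.26 mg/L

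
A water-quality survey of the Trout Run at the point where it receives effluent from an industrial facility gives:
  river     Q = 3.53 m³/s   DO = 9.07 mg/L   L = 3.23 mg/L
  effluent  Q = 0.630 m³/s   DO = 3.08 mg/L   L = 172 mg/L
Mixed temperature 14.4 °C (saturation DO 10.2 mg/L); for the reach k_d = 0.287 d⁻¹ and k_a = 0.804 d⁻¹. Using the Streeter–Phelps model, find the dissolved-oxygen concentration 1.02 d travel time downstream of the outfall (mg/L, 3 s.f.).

Mixed DO = (3.53×9.07 + 0.630×3.08)/(3.53+0.630) = 33.96/4.160 = 8.163 mg/L.
Mixed L₀ = (3.53×3.23 + 0.630×172)/(4.160) = 119.8/4.160 = 28.79 mg/L.
Initial deficit D₀ = C_s − DO₀ = 10.2 − 8.163 = 2.037 mg/L.
D(1.02) = [0.287×28.79/(0.804−0.287)](e^(−0.287×1.02) − e^(−0.804×1.02)) + 2.037 e^(−0.804×1.02)
= 15.98 × (0.7462 − 0.4404) + 2.037 × 0.4404 = 5.785 mg/L.
DO = 10.2 − 5.785 = 4.415 mg/L.

DO ≈ 4.42 mg/L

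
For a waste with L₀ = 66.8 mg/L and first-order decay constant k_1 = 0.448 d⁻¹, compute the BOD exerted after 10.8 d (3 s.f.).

y ≈ 66.3 mg/L

y_t = L₀(1 − e^(−k_1 t)) = 66.8 × (1 − e^(−0.448×10.8))
= 66.8 × (1 − 0.007920) = 66.8 × 0.9921 = 66.27 mg/L.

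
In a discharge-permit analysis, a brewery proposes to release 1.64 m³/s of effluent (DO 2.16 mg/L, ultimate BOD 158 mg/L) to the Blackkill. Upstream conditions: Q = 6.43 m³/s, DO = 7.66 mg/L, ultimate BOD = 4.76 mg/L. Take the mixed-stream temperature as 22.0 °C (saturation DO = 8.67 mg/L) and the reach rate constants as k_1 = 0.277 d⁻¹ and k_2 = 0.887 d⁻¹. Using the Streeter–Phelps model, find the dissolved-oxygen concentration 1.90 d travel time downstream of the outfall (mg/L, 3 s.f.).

Mixed DO = (6.43×7.66 + 1.64×2.16)/(6.43+1.64) = 52.80/8.070 = 6.542 mg/L.
Mixed L₀ = (6.43×4.76 + 1.64×158)/(8.070) = 289.7/8.070 = 35.90 mg/L.
Initial deficit D₀ = C_s − DO₀ = 8.67 − 6.542 = 2.128 mg/L.
D(1.90) = [0.277×35.90/(0.887−0.277)](e^(−0.277×1.90) − e^(−0.887×1.90)) + 2.128 e^(−0.887×1.90)
= 16.30 × (0.5908 − 0.1854) + 2.128 × 0.1854 = 7.004 mg/L.
DO = 8.67 − 7.004 = 1.666 mg/L.

DO ≈ 1.67 mg/L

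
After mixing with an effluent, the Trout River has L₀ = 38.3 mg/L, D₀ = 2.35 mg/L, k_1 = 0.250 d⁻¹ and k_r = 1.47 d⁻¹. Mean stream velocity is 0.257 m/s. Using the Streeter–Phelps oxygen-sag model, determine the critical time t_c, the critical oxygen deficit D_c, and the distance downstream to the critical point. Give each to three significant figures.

At the critical point dD/dt = 0, so k_1 L₀ e^(−k_1 t) = k_r D. Substituting D(t) from the Streeter–Phelps equation and solving for t gives
t_c = ln[(k_r/k_1)(1 − D₀(k_r−k_1)/(k_1 L₀))] / (k_r−k_1).
Here k_r−k_1 = 1.220 d⁻¹ and 1 − D₀(k_r−k_1)/(k_1 L₀) = 1 − 2.35×1.220/(0.250×38.3) = 0.7006, so
t_c = ln(5.880 × 0.7006) / 1.220 = 1.416 / 1.220 = 1.160 d.
L(t_c) = L₀ e^(−k_1 t_c) = 38.3 × 0.7482 = 28.66 mg/L, and at the critical point k_r D_c = k_1 L, so D_c = (0.250/1.47) × 28.66 = 4.873 mg/L.
x_c = v t_c = 0.257 m/s × 1.160 d × 86400 s/d = 25770 m ≈ 25.8 km.

t_c ≈ 1.16 d; D_c ≈ 4.87 mg/L; x_c ≈ 25.8 km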